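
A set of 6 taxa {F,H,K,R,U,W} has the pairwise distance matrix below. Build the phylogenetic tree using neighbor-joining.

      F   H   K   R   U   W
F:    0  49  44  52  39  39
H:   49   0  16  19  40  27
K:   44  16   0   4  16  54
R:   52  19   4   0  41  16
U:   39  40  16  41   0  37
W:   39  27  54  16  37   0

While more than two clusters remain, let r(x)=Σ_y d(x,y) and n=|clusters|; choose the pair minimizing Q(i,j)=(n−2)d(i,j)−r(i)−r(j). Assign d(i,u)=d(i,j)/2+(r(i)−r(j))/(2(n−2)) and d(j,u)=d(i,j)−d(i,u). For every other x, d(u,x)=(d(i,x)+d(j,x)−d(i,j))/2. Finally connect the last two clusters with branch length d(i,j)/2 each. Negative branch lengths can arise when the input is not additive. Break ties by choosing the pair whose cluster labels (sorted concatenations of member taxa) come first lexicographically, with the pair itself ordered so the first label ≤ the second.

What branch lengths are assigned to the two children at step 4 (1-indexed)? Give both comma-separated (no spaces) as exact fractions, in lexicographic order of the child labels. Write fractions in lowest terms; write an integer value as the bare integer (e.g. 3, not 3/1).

75/16,135/16

1. join K+R (d=4, Q=-250) ⇒ KR; edges |K|=9/4, |R|=7/4
  updated: d(F,KR)=46, d(H,KR)=31/2, d(KR,U)=53/2, d(KR,W)=33
2. join H+KR (d=31/2, Q=-206) ⇒ HKR; edges |H|=19/2, |KR|=6
  updated: d(F,HKR)=159/4, d(HKR,U)=51/2, d(HKR,W)=89/4
3. join F+U (d=39, Q=-565/4) ⇒ FU; edges |F|=377/16, |U|=247/16
  updated: d(FU,HKR)=105/8, d(FU,W)=37/2
4. join FU+HKR (d=105/8, Q=-431/8) ⇒ FHKRU; edges |FU|=75/16, |HKR|=135/16
  updated: d(FHKRU,W)=221/16
5. join FHKRU+W (d=221/16) ⇒ FHKRUW; edges |FHKRU|=221/32, |W|=221/32
final tree: (((F:377/16,U:247/16):75/16,(H:19/2,(K:9/4,R:7/4):6):135/16):221/32,W:221/32)
total length: 1367/16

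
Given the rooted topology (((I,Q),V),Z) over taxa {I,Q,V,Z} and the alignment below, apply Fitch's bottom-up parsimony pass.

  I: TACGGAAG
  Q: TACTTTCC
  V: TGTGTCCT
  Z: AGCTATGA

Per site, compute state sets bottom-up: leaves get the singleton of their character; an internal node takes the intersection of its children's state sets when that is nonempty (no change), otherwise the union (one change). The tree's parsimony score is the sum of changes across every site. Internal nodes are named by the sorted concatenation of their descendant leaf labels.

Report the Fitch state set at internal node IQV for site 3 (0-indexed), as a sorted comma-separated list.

G

site 0, node IQ: I={T} ∩ Q={T} → {T} (+0)
site 0, node IQV: IQ={T} ∩ V={T} → {T} (+0)
site 0, node IQVZ: IQV={T} ∪ Z={A} → {A,T} (+1)
site 1, node IQ: I={A} ∩ Q={A} → {A} (+0)
site 1, node IQV: IQ={A} ∪ V={G} → {A,G} (+1)
site 1, node IQVZ: IQV={A,G} ∩ Z={G} → {G} (+0)
site 2, node IQ: I={C} ∩ Q={C} → {C} (+0)
site 2, node IQV: IQ={C} ∪ V={T} → {C,T} (+1)
site 2, node IQVZ: IQV={C,T} ∩ Z={C} → {C} (+0)
site 3, node IQ: I={G} ∪ Q={T} → {G,T} (+1)
site 3, node IQV: IQ={G,T} ∩ V={G} → {G} (+0)
site 3, node IQVZ: IQV={G} ∪ Z={T} → {G,T} (+1)
site 4, node IQ: I={G} ∪ Q={T} → {G,T} (+1)
site 4, node IQV: IQ={G,T} ∩ V={T} → {T} (+0)
site 4, node IQVZ: IQV={T} ∪ Z={A} → {A,T} (+1)
site 5, node IQ: I={A} ∪ Q={T} → {A,T} (+1)
site 5, node IQV: IQ={A,T} ∪ V={C} → {A,C,T} (+1)
site 5, node IQVZ: IQV={A,C,T} ∩ Z={T} → {T} (+0)
site 6, node IQ: I={A} ∪ Q={C} → {A,C} (+1)
site 6, node IQV: IQ={A,C} ∩ V={C} → {C} (+0)
site 6, node IQVZ: IQV={C} ∪ Z={G} → {C,G} (+1)
site 7, node IQ: I={G} ∪ Q={C} → {C,G} (+1)
site 7, node IQV: IQ={C,G} ∪ V={T} → {C,G,T} (+1)
site 7, node IQVZ: IQV={C,G,T} ∪ Z={A} → {A,C,G,T} (+1)
per-site changes: [1, 1, 1, 2, 2, 2, 2, 3]; total = 14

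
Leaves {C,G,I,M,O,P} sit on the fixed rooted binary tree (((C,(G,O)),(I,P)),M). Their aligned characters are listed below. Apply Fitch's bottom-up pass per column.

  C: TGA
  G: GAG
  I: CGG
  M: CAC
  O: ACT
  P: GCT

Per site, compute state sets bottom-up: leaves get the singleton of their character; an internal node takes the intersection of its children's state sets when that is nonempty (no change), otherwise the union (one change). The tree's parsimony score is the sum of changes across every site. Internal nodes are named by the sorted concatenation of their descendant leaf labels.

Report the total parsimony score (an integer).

[col 0] GO: children G:{G}, O:{A} ∪→ {A,G}; cost 1
[col 0] CGO: children C:{T}, GO:{A,G} ∪→ {A,G,T}; cost 1
[col 0] IP: children I:{C}, P:{G} ∪→ {C,G}; cost 1
[col 0] CGIOP: children CGO:{A,G,T}, IP:{C,G} ∩→ {G}; cost 0
[col 0] CGIMOP: children CGIOP:{G}, M:{C} ∪→ {C,G}; cost 1
[col 1] GO: children G:{A}, O:{C} ∪→ {A,C}; cost 1
[col 1] CGO: children C:{G}, GO:{A,C} ∪→ {A,C,G}; cost 1
[col 1] IP: children I:{G}, P:{C} ∪→ {C,G}; cost 1
[col 1] CGIOP: children CGO:{A,C,G}, IP:{C,G} ∩→ {C,G}; cost 0
[col 1] CGIMOP: children CGIOP:{C,G}, M:{A} ∪→ {A,C,G}; cost 1
[col 2] GO: children G:{G}, O:{T} ∪→ {G,T}; cost 1
[col 2] CGO: children C:{A}, GO:{G,T} ∪→ {A,G,T}; cost 1
[col 2] IP: children I:{G}, P:{T} ∪→ {G,T}; cost 1
[col 2] CGIOP: children CGO:{A,G,T}, IP:{G,T} ∩→ {G,T}; cost 0
[col 2] CGIMOP: children CGIOP:{G,T}, M:{C} ∪→ {C,G,T}; cost 1
per-site changes: [4, 4, 4]; total = 12

12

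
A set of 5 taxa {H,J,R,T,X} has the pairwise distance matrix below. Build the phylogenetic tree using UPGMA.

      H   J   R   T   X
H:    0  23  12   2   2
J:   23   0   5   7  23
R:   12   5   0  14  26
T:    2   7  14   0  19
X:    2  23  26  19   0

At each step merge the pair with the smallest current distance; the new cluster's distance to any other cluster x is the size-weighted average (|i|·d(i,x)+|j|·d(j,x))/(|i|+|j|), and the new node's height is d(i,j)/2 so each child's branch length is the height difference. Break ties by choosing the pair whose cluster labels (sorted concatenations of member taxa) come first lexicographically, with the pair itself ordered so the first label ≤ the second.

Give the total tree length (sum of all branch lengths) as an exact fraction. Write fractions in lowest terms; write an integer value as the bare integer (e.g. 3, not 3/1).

step 1: merge (H,T) at d=2; branch lengths H→1, T→1; new cluster HT
  updated: d(HT,J)=15, d(HT,R)=13, d(HT,X)=21/2
step 2: merge (J,R) at d=5; branch lengths J→5/2, R→5/2; new cluster JR
  updated: d(HT,JR)=14, d(JR,X)=49/2
step 3: merge (HT,X) at d=21/2; branch lengths HT→17/4, X→21/4; new cluster HTX
  updated: d(HTX,JR)=35/2
step 4: merge (HTX,JR) at d=35/2; branch lengths HTX→7/2, JR→25/4; new cluster HJRTX
final tree: (((H:1,T:1):17/4,X:21/4):7/2,(J:5/2,R:5/2):25/4)
total length: 105/4

105/4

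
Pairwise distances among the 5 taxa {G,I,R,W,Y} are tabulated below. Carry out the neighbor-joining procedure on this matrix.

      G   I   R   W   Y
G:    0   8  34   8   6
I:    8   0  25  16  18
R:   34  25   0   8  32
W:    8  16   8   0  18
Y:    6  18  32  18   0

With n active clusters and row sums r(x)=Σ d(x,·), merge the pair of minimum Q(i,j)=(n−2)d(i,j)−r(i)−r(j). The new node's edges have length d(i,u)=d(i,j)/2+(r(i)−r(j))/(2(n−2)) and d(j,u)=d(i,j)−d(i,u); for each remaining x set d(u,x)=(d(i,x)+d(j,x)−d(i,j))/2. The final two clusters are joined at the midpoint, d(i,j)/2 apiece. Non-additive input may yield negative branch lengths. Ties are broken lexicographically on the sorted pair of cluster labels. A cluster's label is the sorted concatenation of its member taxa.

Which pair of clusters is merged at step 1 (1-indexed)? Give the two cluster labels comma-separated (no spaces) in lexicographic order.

R,W

1. join R+W (d=8, Q=-125) ⇒ RW; edges |R|=73/6, |W|=-25/6
  updated: d(G,RW)=17, d(I,RW)=33/2, d(RW,Y)=21
2. join G+Y (d=6, Q=-64) ⇒ GY; edges |G|=-1/2, |Y|=13/2
  updated: d(GY,I)=10, d(GY,RW)=16
3. join GY+I (d=10, Q=-85/2) ⇒ GIY; edges |GY|=19/4, |I|=21/4
  updated: d(GIY,RW)=45/4
4. join GIY+RW (d=45/4) ⇒ GIRWY; edges |GIY|=45/8, |RW|=45/8
final tree: (((G:-1/2,Y:13/2):19/4,I:21/4):45/8,(R:73/6,W:-25/6):45/8)
total length: 141/4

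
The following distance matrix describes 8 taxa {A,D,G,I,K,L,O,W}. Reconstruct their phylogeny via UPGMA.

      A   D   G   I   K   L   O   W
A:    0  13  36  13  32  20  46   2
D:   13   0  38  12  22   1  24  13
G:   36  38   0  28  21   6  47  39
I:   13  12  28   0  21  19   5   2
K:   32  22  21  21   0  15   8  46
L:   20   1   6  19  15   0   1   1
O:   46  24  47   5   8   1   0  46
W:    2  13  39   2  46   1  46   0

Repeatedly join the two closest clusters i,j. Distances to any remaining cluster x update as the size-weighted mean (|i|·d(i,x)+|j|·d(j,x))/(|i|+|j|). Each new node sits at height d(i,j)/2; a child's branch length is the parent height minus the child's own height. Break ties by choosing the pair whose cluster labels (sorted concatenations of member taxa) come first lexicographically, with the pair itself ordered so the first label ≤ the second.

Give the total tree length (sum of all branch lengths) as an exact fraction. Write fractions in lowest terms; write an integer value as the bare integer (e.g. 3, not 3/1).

9983/168

iteration 1: select D,L (d=1); attach at lengths (1/2, 1/2); label the merged cluster DL
  updated: d(A,DL)=33/2, d(DL,G)=22, d(DL,I)=31/2, d(DL,K)=37/2, d(DL,O)=25/2, d(DL,W)=7
iteration 2: select A,W (d=2); attach at lengths (1, 1); label the merged cluster AW
  updated: d(AW,DL)=47/4, d(AW,G)=75/2, d(AW,I)=15/2, d(AW,K)=39, d(AW,O)=46
iteration 3: select I,O (d=5); attach at lengths (5/2, 5/2); label the merged cluster IO
  updated: d(AW,IO)=107/4, d(DL,IO)=14, d(G,IO)=75/2, d(IO,K)=29/2
iteration 4: select AW,DL (d=47/4); attach at lengths (39/8, 43/8); label the merged cluster ADLW
  updated: d(ADLW,G)=119/4, d(ADLW,IO)=163/8, d(ADLW,K)=115/4
iteration 5: select IO,K (d=29/2); attach at lengths (19/4, 29/4); label the merged cluster IKO
  updated: d(ADLW,IKO)=139/6, d(G,IKO)=32
iteration 6: select ADLW,IKO (d=139/6); attach at lengths (137/24, 13/3); label the merged cluster ADIKLOW
  updated: d(ADIKLOW,G)=215/7
iteration 7: select ADIKLOW,G (d=215/7); attach at lengths (317/84, 215/14); label the merged cluster ADGIKLOW
final tree: ((((A:1,W:1):39/8,(D:1/2,L:1/2):43/8):137/24,((I:5/2,O:5/2):19/4,K:29/4):13/3):317/84,G:215/14)
total length: 9983/168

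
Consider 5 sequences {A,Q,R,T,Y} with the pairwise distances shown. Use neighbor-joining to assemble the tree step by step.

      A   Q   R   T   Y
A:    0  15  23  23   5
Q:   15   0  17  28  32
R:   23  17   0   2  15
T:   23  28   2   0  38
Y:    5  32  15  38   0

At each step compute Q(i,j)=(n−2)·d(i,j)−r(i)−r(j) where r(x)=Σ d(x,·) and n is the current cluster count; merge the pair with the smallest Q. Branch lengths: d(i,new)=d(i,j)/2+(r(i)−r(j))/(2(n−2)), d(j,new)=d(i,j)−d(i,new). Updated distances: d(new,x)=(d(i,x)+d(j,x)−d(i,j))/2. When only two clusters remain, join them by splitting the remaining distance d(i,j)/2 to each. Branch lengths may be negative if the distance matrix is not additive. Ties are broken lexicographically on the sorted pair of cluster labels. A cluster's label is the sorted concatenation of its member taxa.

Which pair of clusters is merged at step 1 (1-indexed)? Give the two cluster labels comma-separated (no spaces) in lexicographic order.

step 1: merge (R,T) at d=2, Q=-142; branch lengths R→-14/3, T→20/3; new cluster RT
  updated: d(A,RT)=22, d(Q,RT)=43/2, d(RT,Y)=51/2
step 2: merge (A,Y) at d=5, Q=-189/2; branch lengths A→-21/8, Y→61/8; new cluster AY
  updated: d(AY,Q)=21, d(AY,RT)=85/4
step 3: merge (AY,Q) at d=21, Q=-255/4; branch lengths AY→83/8, Q→85/8; new cluster AQY
  updated: d(AQY,RT)=87/8
step 4: merge (AQY,RT) at d=87/8; branch lengths AQY→87/16, RT→87/16; new cluster AQRTY
final tree: (((A:-21/8,Y:61/8):83/8,Q:85/8):87/16,(R:-14/3,T:20/3):87/16)
total length: 311/8

R,T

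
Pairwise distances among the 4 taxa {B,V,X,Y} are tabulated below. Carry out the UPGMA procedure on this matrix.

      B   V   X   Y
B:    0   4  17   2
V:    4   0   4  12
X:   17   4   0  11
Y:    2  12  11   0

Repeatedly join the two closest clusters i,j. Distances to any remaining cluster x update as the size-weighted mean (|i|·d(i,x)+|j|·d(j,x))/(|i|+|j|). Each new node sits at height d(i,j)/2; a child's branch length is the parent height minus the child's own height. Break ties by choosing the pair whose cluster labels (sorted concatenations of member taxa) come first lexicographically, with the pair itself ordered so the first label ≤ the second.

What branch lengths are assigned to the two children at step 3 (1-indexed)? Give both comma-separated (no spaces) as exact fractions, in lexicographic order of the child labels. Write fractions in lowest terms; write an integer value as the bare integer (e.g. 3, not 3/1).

iteration 1: select B,Y (d=2); attach at lengths (1, 1); label the merged cluster BY
  updated: d(BY,V)=8, d(BY,X)=14
iteration 2: select V,X (d=4); attach at lengths (2, 2); label the merged cluster VX
  updated: d(BY,VX)=11
iteration 3: select BY,VX (d=11); attach at lengths (9/2, 7/2); label the merged cluster BVXY
final tree: ((B:1,Y:1):9/2,(V:2,X:2):7/2)
total length: 14

9/2,7/2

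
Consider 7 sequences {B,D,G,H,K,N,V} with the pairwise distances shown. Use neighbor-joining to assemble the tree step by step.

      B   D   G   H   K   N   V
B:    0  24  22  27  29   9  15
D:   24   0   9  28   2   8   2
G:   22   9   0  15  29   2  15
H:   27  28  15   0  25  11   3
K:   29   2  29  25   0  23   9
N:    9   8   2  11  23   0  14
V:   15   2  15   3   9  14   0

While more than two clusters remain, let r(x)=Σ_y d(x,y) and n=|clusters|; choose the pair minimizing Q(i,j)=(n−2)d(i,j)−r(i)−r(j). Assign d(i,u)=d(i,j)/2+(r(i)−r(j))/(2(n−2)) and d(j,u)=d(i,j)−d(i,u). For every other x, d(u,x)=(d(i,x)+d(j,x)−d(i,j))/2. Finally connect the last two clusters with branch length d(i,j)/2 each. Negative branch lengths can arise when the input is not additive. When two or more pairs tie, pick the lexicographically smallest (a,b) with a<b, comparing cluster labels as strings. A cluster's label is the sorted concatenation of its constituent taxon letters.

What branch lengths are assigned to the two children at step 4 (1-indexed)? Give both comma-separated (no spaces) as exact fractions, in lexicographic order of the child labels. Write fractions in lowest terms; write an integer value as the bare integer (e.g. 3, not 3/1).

step 1: merge (D,K) at d=2, Q=-180; branch lengths D→-17/5, K→27/5; new cluster DK
  updated: d(B,DK)=51/2, d(DK,G)=18, d(DK,H)=51/2, d(DK,N)=29/2, d(DK,V)=9/2
step 2: merge (DK,V) at d=9/2, Q=-243/2; branch lengths DK→109/16, V→-37/16; new cluster DKV
  updated: d(B,DKV)=18, d(DKV,G)=57/4, d(DKV,H)=12, d(DKV,N)=12
step 3: merge (DKV,H) at d=12, Q=-341/4; branch lengths DKV→109/24, H→179/24; new cluster DHKV
  updated: d(B,DHKV)=33/2, d(DHKV,G)=69/8, d(DHKV,N)=11/2
step 4: merge (B,N) at d=9, Q=-46; branch lengths B→49/4, N→-13/4; new cluster BN
  updated: d(BN,DHKV)=13/2, d(BN,G)=15/2
step 5: merge (BN,DHKV) at d=13/2, Q=-181/8; branch lengths BN→43/16, DHKV→61/16; new cluster BDHKNV
  updated: d(BDHKNV,G)=77/16
step 6: merge (BDHKNV,G) at d=77/16; branch lengths BDHKNV→77/32, G→77/32; new cluster BDGHKNV
final tree: (((B:49/4,N:-13/4):43/16,(((D:-17/5,K:27/5):109/16,V:-37/16):109/24,H:179/24):61/16):77/32,G:77/32)
total length: 621/16

49/4,-13/4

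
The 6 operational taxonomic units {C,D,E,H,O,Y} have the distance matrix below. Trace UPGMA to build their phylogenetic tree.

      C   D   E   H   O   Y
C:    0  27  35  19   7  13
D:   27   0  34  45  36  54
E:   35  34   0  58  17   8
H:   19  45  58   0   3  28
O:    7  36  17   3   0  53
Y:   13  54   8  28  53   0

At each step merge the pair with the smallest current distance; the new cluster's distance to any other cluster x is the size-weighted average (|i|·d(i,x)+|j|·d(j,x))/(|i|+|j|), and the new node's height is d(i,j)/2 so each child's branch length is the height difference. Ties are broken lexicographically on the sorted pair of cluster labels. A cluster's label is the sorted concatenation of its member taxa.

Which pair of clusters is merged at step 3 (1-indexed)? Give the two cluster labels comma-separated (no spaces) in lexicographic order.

C,HO

1. join H+O (d=3) ⇒ HO; edges |H|=3/2, |O|=3/2
  updated: d(C,HO)=13, d(D,HO)=81/2, d(E,HO)=75/2, d(HO,Y)=81/2
2. join E+Y (d=8) ⇒ EY; edges |E|=4, |Y|=4
  updated: d(C,EY)=24, d(D,EY)=44, d(EY,HO)=39
3. join C+HO (d=13) ⇒ CHO; edges |C|=13/2, |HO|=5
  updated: d(CHO,D)=36, d(CHO,EY)=34
4. join CHO+EY (d=34) ⇒ CEHOY; edges |CHO|=21/2, |EY|=13
  updated: d(CEHOY,D)=196/5
5. join CEHOY+D (d=196/5) ⇒ CDEHOY; edges |CEHOY|=13/5, |D|=98/5
final tree: (((C:13/2,(H:3/2,O:3/2):5):21/2,(E:4,Y:4):13):13/5,D:98/5)
total length: 341/5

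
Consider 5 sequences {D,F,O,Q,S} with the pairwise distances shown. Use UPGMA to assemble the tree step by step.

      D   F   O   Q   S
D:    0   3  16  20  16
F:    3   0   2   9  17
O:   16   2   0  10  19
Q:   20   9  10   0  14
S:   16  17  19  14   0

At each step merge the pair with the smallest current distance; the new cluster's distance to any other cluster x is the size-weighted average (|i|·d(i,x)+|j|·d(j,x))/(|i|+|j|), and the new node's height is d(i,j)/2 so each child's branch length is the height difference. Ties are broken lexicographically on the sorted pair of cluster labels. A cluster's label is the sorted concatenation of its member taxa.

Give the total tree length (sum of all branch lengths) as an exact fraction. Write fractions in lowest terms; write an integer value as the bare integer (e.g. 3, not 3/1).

step 1: merge (F,O) at d=2; branch lengths F→1, O→1; new cluster FO
  updated: d(D,FO)=19/2, d(FO,Q)=19/2, d(FO,S)=18
step 2: merge (D,FO) at d=19/2; branch lengths D→19/4, FO→15/4; new cluster DFO
  updated: d(DFO,Q)=13, d(DFO,S)=52/3
step 3: merge (DFO,Q) at d=13; branch lengths DFO→7/4, Q→13/2; new cluster DFOQ
  updated: d(DFOQ,S)=33/2
step 4: merge (DFOQ,S) at d=33/2; branch lengths DFOQ→7/4, S→33/4; new cluster DFOQS
final tree: (((D:19/4,(F:1,O:1):15/4):7/4,Q:13/2):7/4,S:33/4)
total length: 115/4

115/4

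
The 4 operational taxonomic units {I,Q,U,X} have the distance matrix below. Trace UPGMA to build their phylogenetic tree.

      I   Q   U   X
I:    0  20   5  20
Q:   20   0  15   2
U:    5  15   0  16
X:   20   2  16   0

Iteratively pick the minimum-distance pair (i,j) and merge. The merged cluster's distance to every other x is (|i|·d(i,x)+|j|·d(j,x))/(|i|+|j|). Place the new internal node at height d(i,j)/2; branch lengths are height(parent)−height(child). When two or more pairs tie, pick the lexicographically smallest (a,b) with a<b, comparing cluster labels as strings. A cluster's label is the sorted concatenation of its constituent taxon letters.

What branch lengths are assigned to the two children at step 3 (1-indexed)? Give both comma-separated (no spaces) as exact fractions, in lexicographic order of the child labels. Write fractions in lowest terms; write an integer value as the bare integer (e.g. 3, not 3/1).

step 1: merge (Q,X) at d=2; branch lengths Q→1, X→1; new cluster QX
  updated: d(I,QX)=20, d(QX,U)=31/2
step 2: merge (I,U) at d=5; branch lengths I→5/2, U→5/2; new cluster IU
  updated: d(IU,QX)=71/4
step 3: merge (IU,QX) at d=71/4; branch lengths IU→51/8, QX→63/8; new cluster IQUX
final tree: ((I:5/2,U:5/2):51/8,(Q:1,X:1):63/8)
total length: 85/4

51/8,63/8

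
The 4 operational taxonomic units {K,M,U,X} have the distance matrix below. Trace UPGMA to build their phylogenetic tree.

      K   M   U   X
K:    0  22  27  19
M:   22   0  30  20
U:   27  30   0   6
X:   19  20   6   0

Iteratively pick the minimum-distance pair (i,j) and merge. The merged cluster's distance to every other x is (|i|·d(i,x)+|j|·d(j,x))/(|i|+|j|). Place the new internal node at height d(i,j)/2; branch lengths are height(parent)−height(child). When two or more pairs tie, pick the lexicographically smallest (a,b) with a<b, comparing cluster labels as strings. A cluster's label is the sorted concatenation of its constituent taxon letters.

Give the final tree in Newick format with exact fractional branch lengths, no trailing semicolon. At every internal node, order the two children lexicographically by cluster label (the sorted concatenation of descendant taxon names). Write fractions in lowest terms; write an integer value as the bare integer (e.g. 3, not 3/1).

1. join U+X (d=6) ⇒ UX; edges |U|=3, |X|=3
  updated: d(K,UX)=23, d(M,UX)=25
2. join K+M (d=22) ⇒ KM; edges |K|=11, |M|=11
  updated: d(KM,UX)=24
3. join KM+UX (d=24) ⇒ KMUX; edges |KM|=1, |UX|=9
final tree: ((K:11,M:11):1,(U:3,X:3):9)
total length: 38

((K:11,M:11):1,(U:3,X:3):9)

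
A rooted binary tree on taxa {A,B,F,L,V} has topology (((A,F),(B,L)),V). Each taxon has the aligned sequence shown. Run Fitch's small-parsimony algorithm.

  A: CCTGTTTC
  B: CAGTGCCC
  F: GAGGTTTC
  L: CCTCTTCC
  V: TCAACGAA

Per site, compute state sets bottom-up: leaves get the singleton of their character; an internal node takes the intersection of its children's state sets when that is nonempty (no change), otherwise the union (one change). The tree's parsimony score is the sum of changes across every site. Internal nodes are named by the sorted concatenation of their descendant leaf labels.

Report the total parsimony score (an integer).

[col 0] AF: children A:{C}, F:{G} ∪→ {C,G}; cost 1
[col 0] BL: children B:{C}, L:{C} ∩→ {C}; cost 0
[col 0] ABFL: children AF:{C,G}, BL:{C} ∩→ {C}; cost 0
[col 0] ABFLV: children ABFL:{C}, V:{T} ∪→ {C,T}; cost 1
[col 1] AF: children A:{C}, F:{A} ∪→ {A,C}; cost 1
[col 1] BL: children B:{A}, L:{C} ∪→ {A,C}; cost 1
[col 1] ABFL: children AF:{A,C}, BL:{A,C} ∩→ {A,C}; cost 0
[col 1] ABFLV: children ABFL:{A,C}, V:{C} ∩→ {C}; cost 0
[col 2] AF: children A:{T}, F:{G} ∪→ {G,T}; cost 1
[col 2] BL: children B:{G}, L:{T} ∪→ {G,T}; cost 1
[col 2] ABFL: children AF:{G,T}, BL:{G,T} ∩→ {G,T}; cost 0
[col 2] ABFLV: children ABFL:{G,T}, V:{A} ∪→ {A,G,T}; cost 1
[col 3] AF: children A:{G}, F:{G} ∩→ {G}; cost 0
[col 3] BL: children B:{T}, L:{C} ∪→ {C,T}; cost 1
[col 3] ABFL: children AF:{G}, BL:{C,T} ∪→ {C,G,T}; cost 1
[col 3] ABFLV: children ABFL:{C,G,T}, V:{A} ∪→ {A,C,G,T}; cost 1
[col 4] AF: children A:{T}, F:{T} ∩→ {T}; cost 0
[col 4] BL: children B:{G}, L:{T} ∪→ {G,T}; cost 1
[col 4] ABFL: children AF:{T}, BL:{G,T} ∩→ {T}; cost 0
[col 4] ABFLV: children ABFL:{T}, V:{C} ∪→ {C,T}; cost 1
[col 5] AF: children A:{T}, F:{T} ∩→ {T}; cost 0
[col 5] BL: children B:{C}, L:{T} ∪→ {C,T}; cost 1
[col 5] ABFL: children AF:{T}, BL:{C,T} ∩→ {T}; cost 0
[col 5] ABFLV: children ABFL:{T}, V:{G} ∪→ {G,T}; cost 1
[col 6] AF: children A:{T}, F:{T} ∩→ {T}; cost 0
[col 6] BL: children B:{C}, L:{C} ∩→ {C}; cost 0
[col 6] ABFL: children AF:{T}, BL:{C} ∪→ {C,T}; cost 1
[col 6] ABFLV: children ABFL:{C,T}, V:{A} ∪→ {A,C,T}; cost 1
[col 7] AF: children A:{C}, F:{C} ∩→ {C}; cost 0
[col 7] BL: children B:{C}, L:{C} ∩→ {C}; cost 0
[col 7] ABFL: children AF:{C}, BL:{C} ∩→ {C}; cost 0
[col 7] ABFLV: children ABFL:{C}, V:{A} ∪→ {A,C}; cost 1
per-site changes: [2, 2, 3, 3, 2, 2, 2, 1]; total = 17

17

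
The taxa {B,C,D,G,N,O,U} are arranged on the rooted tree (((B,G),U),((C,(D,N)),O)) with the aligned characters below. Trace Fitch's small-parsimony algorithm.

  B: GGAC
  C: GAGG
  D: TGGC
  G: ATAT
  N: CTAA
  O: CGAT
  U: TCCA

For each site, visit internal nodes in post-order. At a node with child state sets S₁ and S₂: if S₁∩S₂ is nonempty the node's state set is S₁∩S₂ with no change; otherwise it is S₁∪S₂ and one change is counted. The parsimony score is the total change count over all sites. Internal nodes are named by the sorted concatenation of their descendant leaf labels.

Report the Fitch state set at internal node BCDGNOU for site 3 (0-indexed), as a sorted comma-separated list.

A,C,T

BG@0: {G} ∪ {A} = {A,G} (union, +1)
BGU@0: {A,G} ∪ {T} = {A,G,T} (union, +1)
DN@0: {T} ∪ {C} = {C,T} (union, +1)
CDN@0: {G} ∪ {C,T} = {C,G,T} (union, +1)
CDNO@0: {C,G,T} ∩ {C} = {C} (intersection, +0)
BCDGNOU@0: {A,G,T} ∪ {C} = {A,C,G,T} (union, +1)
BG@1: {G} ∪ {T} = {G,T} (union, +1)
BGU@1: {G,T} ∪ {C} = {C,G,T} (union, +1)
DN@1: {G} ∪ {T} = {G,T} (union, +1)
CDN@1: {A} ∪ {G,T} = {A,G,T} (union, +1)
CDNO@1: {A,G,T} ∩ {G} = {G} (intersection, +0)
BCDGNOU@1: {C,G,T} ∩ {G} = {G} (intersection, +0)
BG@2: {A} ∩ {A} = {A} (intersection, +0)
BGU@2: {A} ∪ {C} = {A,C} (union, +1)
DN@2: {G} ∪ {A} = {A,G} (union, +1)
CDN@2: {G} ∩ {A,G} = {G} (intersection, +0)
CDNO@2: {G} ∪ {A} = {A,G} (union, +1)
BCDGNOU@2: {A,C} ∩ {A,G} = {A} (intersection, +0)
BG@3: {C} ∪ {T} = {C,T} (union, +1)
BGU@3: {C,T} ∪ {A} = {A,C,T} (union, +1)
DN@3: {C} ∪ {A} = {A,C} (union, +1)
CDN@3: {G} ∪ {A,C} = {A,C,G} (union, +1)
CDNO@3: {A,C,G} ∪ {T} = {A,C,G,T} (union, +1)
BCDGNOU@3: {A,C,T} ∩ {A,C,G,T} = {A,C,T} (intersection, +0)
per-site changes: [5, 4, 3, 5]; total = 17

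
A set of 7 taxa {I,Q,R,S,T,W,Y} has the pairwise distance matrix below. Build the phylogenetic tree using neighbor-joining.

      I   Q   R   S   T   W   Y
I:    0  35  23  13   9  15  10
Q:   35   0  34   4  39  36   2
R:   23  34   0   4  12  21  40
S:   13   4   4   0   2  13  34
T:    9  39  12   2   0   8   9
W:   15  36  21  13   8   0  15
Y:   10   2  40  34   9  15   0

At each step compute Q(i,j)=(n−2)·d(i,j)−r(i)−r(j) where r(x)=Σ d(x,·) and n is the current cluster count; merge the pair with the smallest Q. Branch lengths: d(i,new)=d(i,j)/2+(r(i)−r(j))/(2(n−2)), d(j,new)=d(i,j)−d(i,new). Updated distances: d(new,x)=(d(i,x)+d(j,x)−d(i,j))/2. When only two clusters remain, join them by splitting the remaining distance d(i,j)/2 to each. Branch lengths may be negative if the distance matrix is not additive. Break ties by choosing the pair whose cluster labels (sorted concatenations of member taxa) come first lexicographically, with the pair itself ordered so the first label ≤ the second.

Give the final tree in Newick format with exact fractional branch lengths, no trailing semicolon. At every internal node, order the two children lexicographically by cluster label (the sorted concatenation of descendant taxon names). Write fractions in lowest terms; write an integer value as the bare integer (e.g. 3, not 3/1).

((((I:16/3,(Q:5,Y:-3):97/6):5/2,W:13/2):5/2,(R:31/4,S:-15/4):43/8):-3/16,T:-3/16)

step 1: merge (Q,Y) at d=2, Q=-250; branch lengths Q→5, Y→-3; new cluster QY
  updated: d(I,QY)=43/2, d(QY,R)=36, d(QY,S)=18, d(QY,T)=23, d(QY,W)=49/2
step 2: merge (R,S) at d=4, Q=-130; branch lengths R→31/4, S→-15/4; new cluster RS
  updated: d(I,RS)=16, d(QY,RS)=25, d(RS,T)=5, d(RS,W)=15
step 3: merge (I,QY) at d=43/2, Q=-91; branch lengths I→16/3, QY→97/6; new cluster IQY
  updated: d(IQY,RS)=39/4, d(IQY,T)=21/4, d(IQY,W)=9
step 4: merge (IQY,W) at d=9, Q=-38; branch lengths IQY→5/2, W→13/2; new cluster IQWY
  updated: d(IQWY,RS)=63/8, d(IQWY,T)=17/8
step 5: merge (IQWY,RS) at d=63/8, Q=-15; branch lengths IQWY→5/2, RS→43/8; new cluster IQRSWY
  updated: d(IQRSWY,T)=-3/8
step 6: merge (IQRSWY,T) at d=-3/8; branch lengths IQRSWY→-3/16, T→-3/16; new cluster IQRSTWY
final tree: ((((I:16/3,(Q:5,Y:-3):97/6):5/2,W:13/2):5/2,(R:31/4,S:-15/4):43/8):-3/16,T:-3/16)
total length: 44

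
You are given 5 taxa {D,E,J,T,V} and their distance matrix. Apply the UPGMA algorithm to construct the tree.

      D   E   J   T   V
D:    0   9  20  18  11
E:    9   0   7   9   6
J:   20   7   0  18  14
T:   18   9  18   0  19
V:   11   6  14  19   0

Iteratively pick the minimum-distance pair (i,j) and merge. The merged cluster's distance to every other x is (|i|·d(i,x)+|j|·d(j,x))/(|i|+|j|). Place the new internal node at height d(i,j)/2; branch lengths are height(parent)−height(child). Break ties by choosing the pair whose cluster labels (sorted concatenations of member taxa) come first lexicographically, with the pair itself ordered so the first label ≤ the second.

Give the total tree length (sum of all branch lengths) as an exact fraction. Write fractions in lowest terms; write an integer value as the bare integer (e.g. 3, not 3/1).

185/6

1. join E+V (d=6) ⇒ EV; edges |E|=3, |V|=3
  updated: d(D,EV)=10, d(EV,J)=21/2, d(EV,T)=14
2. join D+EV (d=10) ⇒ DEV; edges |D|=5, |EV|=2
  updated: d(DEV,J)=41/3, d(DEV,T)=46/3
3. join DEV+J (d=41/3) ⇒ DEJV; edges |DEV|=11/6, |J|=41/6
  updated: d(DEJV,T)=16
4. join DEJV+T (d=16) ⇒ DEJTV; edges |DEJV|=7/6, |T|=8
final tree: (((D:5,(E:3,V:3):2):11/6,J:41/6):7/6,T:8)
total length: 185/6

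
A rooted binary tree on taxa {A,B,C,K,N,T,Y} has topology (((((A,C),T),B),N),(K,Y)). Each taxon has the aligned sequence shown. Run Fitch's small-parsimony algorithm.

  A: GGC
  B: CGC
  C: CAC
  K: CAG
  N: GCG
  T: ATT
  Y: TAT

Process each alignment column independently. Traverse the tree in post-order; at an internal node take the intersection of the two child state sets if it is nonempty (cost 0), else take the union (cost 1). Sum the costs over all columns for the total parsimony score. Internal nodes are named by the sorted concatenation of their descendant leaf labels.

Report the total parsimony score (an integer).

site 0, node AC: A={G} ∪ C={C} → {C,G} (+1)
site 0, node ACT: AC={C,G} ∪ T={A} → {A,C,G} (+1)
site 0, node ABCT: ACT={A,C,G} ∩ B={C} → {C} (+0)
site 0, node ABCNT: ABCT={C} ∪ N={G} → {C,G} (+1)
site 0, node KY: K={C} ∪ Y={T} → {C,T} (+1)
site 0, node ABCKNTY: ABCNT={C,G} ∩ KY={C,T} → {C} (+0)
site 1, node AC: A={G} ∪ C={A} → {A,G} (+1)
site 1, node ACT: AC={A,G} ∪ T={T} → {A,G,T} (+1)
site 1, node ABCT: ACT={A,G,T} ∩ B={G} → {G} (+0)
site 1, node ABCNT: ABCT={G} ∪ N={C} → {C,G} (+1)
site 1, node KY: K={A} ∩ Y={A} → {A} (+0)
site 1, node ABCKNTY: ABCNT={C,G} ∪ KY={A} → {A,C,G} (+1)
site 2, node AC: A={C} ∩ C={C} → {C} (+0)
site 2, node ACT: AC={C} ∪ T={T} → {C,T} (+1)
site 2, node ABCT: ACT={C,T} ∩ B={C} → {C} (+0)
site 2, node ABCNT: ABCT={C} ∪ N={G} → {C,G} (+1)
site 2, node KY: K={G} ∪ Y={T} → {G,T} (+1)
site 2, node ABCKNTY: ABCNT={C,G} ∩ KY={G,T} → {G} (+0)
per-site changes: [4, 4, 3]; total = 11

11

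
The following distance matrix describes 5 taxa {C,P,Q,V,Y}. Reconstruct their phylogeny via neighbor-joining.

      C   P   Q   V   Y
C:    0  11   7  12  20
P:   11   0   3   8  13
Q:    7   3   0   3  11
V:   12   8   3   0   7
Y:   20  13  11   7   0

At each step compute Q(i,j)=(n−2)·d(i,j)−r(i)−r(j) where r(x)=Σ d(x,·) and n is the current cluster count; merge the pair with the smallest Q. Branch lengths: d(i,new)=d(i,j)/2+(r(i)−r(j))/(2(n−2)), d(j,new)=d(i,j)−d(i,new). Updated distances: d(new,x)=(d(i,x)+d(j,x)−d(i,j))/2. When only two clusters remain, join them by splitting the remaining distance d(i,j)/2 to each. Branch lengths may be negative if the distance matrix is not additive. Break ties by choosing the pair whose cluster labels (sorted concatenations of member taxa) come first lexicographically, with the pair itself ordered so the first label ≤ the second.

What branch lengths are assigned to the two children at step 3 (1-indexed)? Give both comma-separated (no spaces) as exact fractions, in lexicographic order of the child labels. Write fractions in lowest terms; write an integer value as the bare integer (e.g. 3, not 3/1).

step 1: merge (V,Y) at d=7, Q=-60; branch lengths V→0, Y→7; new cluster VY
  updated: d(C,VY)=25/2, d(P,VY)=7, d(Q,VY)=7/2
step 2: merge (C,Q) at d=7, Q=-30; branch lengths C→31/4, Q→-3/4; new cluster CQ
  updated: d(CQ,P)=7/2, d(CQ,VY)=9/2
step 3: merge (CQ,P) at d=7/2, Q=-15; branch lengths CQ→1/2, P→3; new cluster CPQ
  updated: d(CPQ,VY)=4
step 4: merge (CPQ,VY) at d=4; branch lengths CPQ→2, VY→2; new cluster CPQVY
final tree: (((C:31/4,Q:-3/4):1/2,P:3):2,(V:0,Y:7):2)
total length: 43/2

1/2,3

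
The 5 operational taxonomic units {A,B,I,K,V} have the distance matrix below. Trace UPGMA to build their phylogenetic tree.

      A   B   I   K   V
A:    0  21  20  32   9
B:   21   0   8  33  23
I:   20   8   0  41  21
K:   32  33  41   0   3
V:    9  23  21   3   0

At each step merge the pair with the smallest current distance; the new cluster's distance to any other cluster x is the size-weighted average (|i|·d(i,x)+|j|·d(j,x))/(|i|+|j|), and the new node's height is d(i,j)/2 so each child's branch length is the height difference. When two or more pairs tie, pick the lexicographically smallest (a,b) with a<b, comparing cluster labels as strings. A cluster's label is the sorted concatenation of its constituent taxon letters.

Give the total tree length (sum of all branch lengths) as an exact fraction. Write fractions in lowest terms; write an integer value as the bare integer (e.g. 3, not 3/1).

1. join K+V (d=3) ⇒ KV; edges |K|=3/2, |V|=3/2
  updated: d(A,KV)=41/2, d(B,KV)=28, d(I,KV)=31
2. join B+I (d=8) ⇒ BI; edges |B|=4, |I|=4
  updated: d(A,BI)=41/2, d(BI,KV)=59/2
3. join A+BI (d=41/2) ⇒ ABI; edges |A|=41/4, |BI|=25/4
  updated: d(ABI,KV)=53/2
4. join ABI+KV (d=53/2) ⇒ ABIKV; edges |ABI|=3, |KV|=47/4
final tree: ((A:41/4,(B:4,I:4):25/4):3,(K:3/2,V:3/2):47/4)
total length: 169/4

169/4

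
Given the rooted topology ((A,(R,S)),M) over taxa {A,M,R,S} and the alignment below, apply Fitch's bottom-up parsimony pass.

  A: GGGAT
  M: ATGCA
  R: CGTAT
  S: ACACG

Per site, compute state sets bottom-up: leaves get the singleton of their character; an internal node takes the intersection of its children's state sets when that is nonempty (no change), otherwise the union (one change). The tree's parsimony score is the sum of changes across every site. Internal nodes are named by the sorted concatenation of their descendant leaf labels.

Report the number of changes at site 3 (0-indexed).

site 0, node RS: R={C} ∪ S={A} → {A,C} (+1)
site 0, node ARS: A={G} ∪ RS={A,C} → {A,C,G} (+1)
site 0, node AMRS: ARS={A,C,G} ∩ M={A} → {A} (+0)
site 1, node RS: R={G} ∪ S={C} → {C,G} (+1)
site 1, node ARS: A={G} ∩ RS={C,G} → {G} (+0)
site 1, node AMRS: ARS={G} ∪ M={T} → {G,T} (+1)
site 2, node RS: R={T} ∪ S={A} → {A,T} (+1)
site 2, node ARS: A={G} ∪ RS={A,T} → {A,G,T} (+1)
site 2, node AMRS: ARS={A,G,T} ∩ M={G} → {G} (+0)
site 3, node RS: R={A} ∪ S={C} → {A,C} (+1)
site 3, node ARS: A={A} ∩ RS={A,C} → {A} (+0)
site 3, node AMRS: ARS={A} ∪ M={C} → {A,C} (+1)
site 4, node RS: R={T} ∪ S={G} → {G,T} (+1)
site 4, node ARS: A={T} ∩ RS={G,T} → {T} (+0)
site 4, node AMRS: ARS={T} ∪ M={A} → {A,T} (+1)
per-site changes: [2, 2, 2, 2, 2]; total = 10

2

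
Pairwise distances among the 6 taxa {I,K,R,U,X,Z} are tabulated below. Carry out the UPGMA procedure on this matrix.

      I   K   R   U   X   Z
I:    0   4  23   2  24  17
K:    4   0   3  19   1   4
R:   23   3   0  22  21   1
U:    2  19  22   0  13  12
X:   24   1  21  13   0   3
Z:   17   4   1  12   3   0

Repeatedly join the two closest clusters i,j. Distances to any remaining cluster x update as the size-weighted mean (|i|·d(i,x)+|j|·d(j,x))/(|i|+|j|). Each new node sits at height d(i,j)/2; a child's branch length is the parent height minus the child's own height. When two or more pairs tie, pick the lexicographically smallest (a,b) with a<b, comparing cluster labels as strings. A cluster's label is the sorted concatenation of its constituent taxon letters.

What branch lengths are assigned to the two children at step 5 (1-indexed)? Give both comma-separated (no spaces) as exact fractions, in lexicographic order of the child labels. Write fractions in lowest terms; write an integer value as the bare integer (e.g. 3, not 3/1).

step 1: merge (K,X) at d=1; branch lengths K→1/2, X→1/2; new cluster KX
  updated: d(I,KX)=14, d(KX,R)=12, d(KX,U)=16, d(KX,Z)=7/2
step 2: merge (R,Z) at d=1; branch lengths R→1/2, Z→1/2; new cluster RZ
  updated: d(I,RZ)=20, d(KX,RZ)=31/4, d(RZ,U)=17
step 3: merge (I,U) at d=2; branch lengths I→1, U→1; new cluster IU
  updated: d(IU,KX)=15, d(IU,RZ)=37/2
step 4: merge (KX,RZ) at d=31/4; branch lengths KX→27/8, RZ→27/8; new cluster KRXZ
  updated: d(IU,KRXZ)=67/4
step 5: merge (IU,KRXZ) at d=67/4; branch lengths IU→59/8, KRXZ→9/2; new cluster IKRUXZ
final tree: ((I:1,U:1):59/8,((K:1/2,X:1/2):27/8,(R:1/2,Z:1/2):27/8):9/2)
total length: 181/8

59/8,9/2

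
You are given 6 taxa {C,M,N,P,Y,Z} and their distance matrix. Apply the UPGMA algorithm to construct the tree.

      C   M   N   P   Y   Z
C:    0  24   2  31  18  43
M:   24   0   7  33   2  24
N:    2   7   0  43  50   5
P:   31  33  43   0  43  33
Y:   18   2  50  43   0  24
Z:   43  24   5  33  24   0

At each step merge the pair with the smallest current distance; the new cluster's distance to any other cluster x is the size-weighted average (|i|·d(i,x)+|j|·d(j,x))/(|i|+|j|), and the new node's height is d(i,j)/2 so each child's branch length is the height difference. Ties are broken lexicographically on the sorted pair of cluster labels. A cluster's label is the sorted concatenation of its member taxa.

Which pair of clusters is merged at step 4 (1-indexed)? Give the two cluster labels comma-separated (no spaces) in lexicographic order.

CNZ,MY

1. join C+N (d=2) ⇒ CN; edges |C|=1, |N|=1
  updated: d(CN,M)=31/2, d(CN,P)=37, d(CN,Y)=34, d(CN,Z)=24
2. join M+Y (d=2) ⇒ MY; edges |M|=1, |Y|=1
  updated: d(CN,MY)=99/4, d(MY,P)=38, d(MY,Z)=24
3. join CN+Z (d=24) ⇒ CNZ; edges |CN|=11, |Z|=12
  updated: d(CNZ,MY)=49/2, d(CNZ,P)=107/3
4. join CNZ+MY (d=49/2) ⇒ CMNYZ; edges |CNZ|=1/4, |MY|=45/4
  updated: d(CMNYZ,P)=183/5
5. join CMNYZ+P (d=183/5) ⇒ CMNPYZ; edges |CMNYZ|=121/20, |P|=183/10
final tree: ((((C:1,N:1):11,Z:12):1/4,(M:1,Y:1):45/4):121/20,P:183/10)
total length: 1257/20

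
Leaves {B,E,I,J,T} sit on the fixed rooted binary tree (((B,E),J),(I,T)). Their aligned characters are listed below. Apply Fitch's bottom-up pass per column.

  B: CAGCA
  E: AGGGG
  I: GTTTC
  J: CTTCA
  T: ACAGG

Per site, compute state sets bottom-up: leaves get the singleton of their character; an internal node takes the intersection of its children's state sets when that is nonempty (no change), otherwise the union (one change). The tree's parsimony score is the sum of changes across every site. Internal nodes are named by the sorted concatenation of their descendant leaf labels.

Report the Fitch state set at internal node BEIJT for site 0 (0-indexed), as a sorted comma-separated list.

BE@0: {C} ∪ {A} = {A,C} (union, +1)
BEJ@0: {A,C} ∩ {C} = {C} (intersection, +0)
IT@0: {G} ∪ {A} = {A,G} (union, +1)
BEIJT@0: {C} ∪ {A,G} = {A,C,G} (union, +1)
BE@1: {A} ∪ {G} = {A,G} (union, +1)
BEJ@1: {A,G} ∪ {T} = {A,G,T} (union, +1)
IT@1: {T} ∪ {C} = {C,T} (union, +1)
BEIJT@1: {A,G,T} ∩ {C,T} = {T} (intersection, +0)
BE@2: {G} ∩ {G} = {G} (intersection, +0)
BEJ@2: {G} ∪ {T} = {G,T} (union, +1)
IT@2: {T} ∪ {A} = {A,T} (union, +1)
BEIJT@2: {G,T} ∩ {A,T} = {T} (intersection, +0)
BE@3: {C} ∪ {G} = {C,G} (union, +1)
BEJ@3: {C,G} ∩ {C} = {C} (intersection, +0)
IT@3: {T} ∪ {G} = {G,T} (union, +1)
BEIJT@3: {C} ∪ {G,T} = {C,G,T} (union, +1)
BE@4: {A} ∪ {G} = {A,G} (union, +1)
BEJ@4: {A,G} ∩ {A} = {A} (intersection, +0)
IT@4: {C} ∪ {G} = {C,G} (union, +1)
BEIJT@4: {A} ∪ {C,G} = {A,C,G} (union, +1)
per-site changes: [3, 3, 2, 3, 3]; total = 14

A,C,G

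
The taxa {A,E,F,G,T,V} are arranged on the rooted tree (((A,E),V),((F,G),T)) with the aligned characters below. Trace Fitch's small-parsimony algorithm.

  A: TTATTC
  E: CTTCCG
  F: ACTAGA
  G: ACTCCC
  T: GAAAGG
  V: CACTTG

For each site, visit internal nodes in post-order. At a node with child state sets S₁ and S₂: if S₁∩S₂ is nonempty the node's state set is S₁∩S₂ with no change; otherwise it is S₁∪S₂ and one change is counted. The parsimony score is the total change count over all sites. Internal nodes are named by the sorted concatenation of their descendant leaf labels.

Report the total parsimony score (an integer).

[col 0] AE: children A:{T}, E:{C} ∪→ {C,T}; cost 1
[col 0] AEV: children AE:{C,T}, V:{C} ∩→ {C}; cost 0
[col 0] FG: children F:{A}, G:{A} ∩→ {A}; cost 0
[col 0] FGT: children FG:{A}, T:{G} ∪→ {A,G}; cost 1
[col 0] AEFGTV: children AEV:{C}, FGT:{A,G} ∪→ {A,C,G}; cost 1
[col 1] AE: children A:{T}, E:{T} ∩→ {T}; cost 0
[col 1] AEV: children AE:{T}, V:{A} ∪→ {A,T}; cost 1
[col 1] FG: children F:{C}, G:{C} ∩→ {C}; cost 0
[col 1] FGT: children FG:{C}, T:{A} ∪→ {A,C}; cost 1
[col 1] AEFGTV: children AEV:{A,T}, FGT:{A,C} ∩→ {A}; cost 0
[col 2] AE: children A:{A}, E:{T} ∪→ {A,T}; cost 1
[col 2] AEV: children AE:{A,T}, V:{C} ∪→ {A,C,T}; cost 1
[col 2] FG: children F:{T}, G:{T} ∩→ {T}; cost 0
[col 2] FGT: children FG:{T}, T:{A} ∪→ {A,T}; cost 1
[col 2] AEFGTV: children AEV:{A,C,T}, FGT:{A,T} ∩→ {A,T}; cost 0
[col 3] AE: children A:{T}, E:{C} ∪→ {C,T}; cost 1
[col 3] AEV: children AE:{C,T}, V:{T} ∩→ {T}; cost 0
[col 3] FG: children F:{A}, G:{C} ∪→ {A,C}; cost 1
[col 3] FGT: children FG:{A,C}, T:{A} ∩→ {A}; cost 0
[col 3] AEFGTV: children AEV:{T}, FGT:{A} ∪→ {A,T}; cost 1
[col 4] AE: children A:{T}, E:{C} ∪→ {C,T}; cost 1
[col 4] AEV: children AE:{C,T}, V:{T} ∩→ {T}; cost 0
[col 4] FG: children F:{G}, G:{C} ∪→ {C,G}; cost 1
[col 4] FGT: children FG:{C,G}, T:{G} ∩→ {G}; cost 0
[col 4] AEFGTV: children AEV:{T}, FGT:{G} ∪→ {G,T}; cost 1
[col 5] AE: children A:{C}, E:{G} ∪→ {C,G}; cost 1
[col 5] AEV: children AE:{C,G}, V:{G} ∩→ {G}; cost 0
[col 5] FG: children F:{A}, G:{C} ∪→ {A,C}; cost 1
[col 5] FGT: children FG:{A,C}, T:{G} ∪→ {A,C,G}; cost 1
[col 5] AEFGTV: children AEV:{G}, FGT:{A,C,G} ∩→ {G}; cost 0
per-site changes: [3, 2, 3, 3, 3, 3]; total = 17

17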